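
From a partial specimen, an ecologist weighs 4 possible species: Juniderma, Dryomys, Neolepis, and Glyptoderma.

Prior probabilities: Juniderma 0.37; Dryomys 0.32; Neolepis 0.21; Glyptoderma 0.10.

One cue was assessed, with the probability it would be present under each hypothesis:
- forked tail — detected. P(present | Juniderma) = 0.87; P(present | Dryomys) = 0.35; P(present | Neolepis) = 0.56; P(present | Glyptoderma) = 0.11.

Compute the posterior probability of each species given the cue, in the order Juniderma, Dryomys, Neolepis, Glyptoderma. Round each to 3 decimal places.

Multiply each prior by the likelihood of the cue:
  Juniderma: 0.37 × 0.87 = 0.3219
  Dryomys: 0.32 × 0.35 = 0.112
  Neolepis: 0.21 × 0.56 = 0.1176
  Glyptoderma: 0.10 × 0.11 = 0.011
The unnormalized weights sum to 0.5625.
P(Juniderma | evidence) = 0.3219 / 0.5625 ≈ 0.572
P(Dryomys | evidence) = 0.112 / 0.5625 ≈ 0.199
P(Neolepis | evidence) = 0.1176 / 0.5625 ≈ 0.209
P(Glyptoderma | evidence) = 0.011 / 0.5625 ≈ 0.020

0.572, 0.199, 0.209, 0.020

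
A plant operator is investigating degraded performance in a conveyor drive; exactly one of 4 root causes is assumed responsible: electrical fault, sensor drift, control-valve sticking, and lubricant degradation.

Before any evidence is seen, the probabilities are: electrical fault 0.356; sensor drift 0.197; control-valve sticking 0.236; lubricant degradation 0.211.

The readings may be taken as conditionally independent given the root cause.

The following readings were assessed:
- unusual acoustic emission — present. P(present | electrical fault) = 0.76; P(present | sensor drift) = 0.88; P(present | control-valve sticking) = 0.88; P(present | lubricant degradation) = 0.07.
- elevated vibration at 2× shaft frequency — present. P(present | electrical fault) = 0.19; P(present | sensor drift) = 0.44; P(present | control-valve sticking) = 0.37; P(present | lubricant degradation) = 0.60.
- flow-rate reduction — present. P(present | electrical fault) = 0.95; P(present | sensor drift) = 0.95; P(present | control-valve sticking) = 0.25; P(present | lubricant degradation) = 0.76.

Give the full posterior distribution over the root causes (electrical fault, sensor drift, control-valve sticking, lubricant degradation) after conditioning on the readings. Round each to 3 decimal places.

By Bayes' rule with conditional independence, the unnormalized weight for each hypothesis is prior × ∏ likelihoods:
  electrical fault: 0.356 × 0.76 × 0.19 × 0.95 = 0.048836
  sensor drift: 0.197 × 0.88 × 0.44 × 0.95 = 0.072464
  control-valve sticking: 0.236 × 0.88 × 0.37 × 0.25 = 0.01921
  lubricant degradation: 0.211 × 0.07 × 0.60 × 0.76 = 0.0067351
The unnormalized weights sum to 0.14725.
P(electrical fault | evidence) = 0.048836 / 0.14725 ≈ 0.332
P(sensor drift | evidence) = 0.072464 / 0.14725 ≈ 0.492
P(control-valve sticking | evidence) = 0.01921 / 0.14725 ≈ 0.130
P(lubricant degradation | evidence) = 0.0067351 / 0.14725 ≈ 0.046

0.332, 0.492, 0.130, 0.046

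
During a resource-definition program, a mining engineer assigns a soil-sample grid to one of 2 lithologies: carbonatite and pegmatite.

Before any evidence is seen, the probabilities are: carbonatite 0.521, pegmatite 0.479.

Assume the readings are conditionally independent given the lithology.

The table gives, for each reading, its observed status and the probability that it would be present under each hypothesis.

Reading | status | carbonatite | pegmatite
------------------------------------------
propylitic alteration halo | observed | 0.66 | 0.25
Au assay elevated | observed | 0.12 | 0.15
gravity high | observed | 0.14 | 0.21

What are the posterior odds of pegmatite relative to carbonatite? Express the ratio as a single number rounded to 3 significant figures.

0.653

The normalizing constant cancels in an odds ratio, so compute prior × likelihood for the two hypotheses only:
  pegmatite: 0.479 × 0.25 × 0.15 × 0.21 = 0.0037721
  carbonatite: 0.521 × 0.66 × 0.12 × 0.14 = 0.0057768
Odds(pegmatite : carbonatite) = 0.0037721 / 0.0057768 ≈ 0.653.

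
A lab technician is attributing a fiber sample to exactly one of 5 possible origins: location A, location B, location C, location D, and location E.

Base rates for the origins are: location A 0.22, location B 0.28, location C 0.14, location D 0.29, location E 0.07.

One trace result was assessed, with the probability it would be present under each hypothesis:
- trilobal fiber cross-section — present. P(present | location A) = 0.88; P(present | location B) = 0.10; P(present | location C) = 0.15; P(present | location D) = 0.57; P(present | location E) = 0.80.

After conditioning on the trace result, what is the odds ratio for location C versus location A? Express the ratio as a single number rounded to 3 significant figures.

0.108

Posterior odds equal prior odds times the likelihood ratio; only the two competing hypotheses matter.
  location C: 0.14 × 0.15 = 0.021
  location A: 0.22 × 0.88 = 0.1936
Posterior odds = 0.021 / 0.1936 ≈ 0.108.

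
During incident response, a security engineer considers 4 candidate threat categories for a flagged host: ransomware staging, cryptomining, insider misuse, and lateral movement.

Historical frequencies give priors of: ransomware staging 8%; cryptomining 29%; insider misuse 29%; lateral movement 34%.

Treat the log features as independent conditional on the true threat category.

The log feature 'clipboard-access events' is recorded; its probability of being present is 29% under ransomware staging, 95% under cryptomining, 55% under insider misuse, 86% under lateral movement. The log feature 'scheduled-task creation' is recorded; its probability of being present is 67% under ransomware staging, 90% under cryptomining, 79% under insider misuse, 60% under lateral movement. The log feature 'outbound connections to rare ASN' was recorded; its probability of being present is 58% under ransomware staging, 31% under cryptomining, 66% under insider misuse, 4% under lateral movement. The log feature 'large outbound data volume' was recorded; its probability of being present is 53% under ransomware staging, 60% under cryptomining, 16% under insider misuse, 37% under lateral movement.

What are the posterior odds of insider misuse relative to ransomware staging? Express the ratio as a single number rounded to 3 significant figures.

The normalizing constant cancels in an odds ratio, so compute prior × likelihood for the two hypotheses only:
  insider misuse: 0.29 × 0.55 × 0.79 × 0.66 × 0.16 = 0.013306
  ransomware staging: 0.08 × 0.29 × 0.67 × 0.58 × 0.53 = 0.0047782
Odds(insider misuse : ransomware staging) = 0.013306 / 0.0047782 ≈ 2.78.

2.78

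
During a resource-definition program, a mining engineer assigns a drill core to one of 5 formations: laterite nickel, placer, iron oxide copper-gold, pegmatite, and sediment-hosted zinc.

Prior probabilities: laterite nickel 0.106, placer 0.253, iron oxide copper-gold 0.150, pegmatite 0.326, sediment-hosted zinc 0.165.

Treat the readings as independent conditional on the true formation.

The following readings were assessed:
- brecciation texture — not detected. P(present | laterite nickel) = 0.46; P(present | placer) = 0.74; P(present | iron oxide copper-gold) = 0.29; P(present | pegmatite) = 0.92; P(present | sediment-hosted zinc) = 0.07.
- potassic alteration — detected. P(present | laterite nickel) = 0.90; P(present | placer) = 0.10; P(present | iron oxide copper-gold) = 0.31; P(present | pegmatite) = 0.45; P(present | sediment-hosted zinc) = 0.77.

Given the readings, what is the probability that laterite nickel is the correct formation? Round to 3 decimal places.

For each hypothesis, the unnormalized posterior weight is prior × product of the reading likelihoods (using 1 − P(present | H) for each absent reading):
  laterite nickel: 0.106 × (1 − 0.46) × 0.90 = 0.051516
  placer: 0.253 × (1 − 0.74) × 0.10 = 0.006578
  iron oxide copper-gold: 0.150 × (1 − 0.29) × 0.31 = 0.033015
  pegmatite: 0.326 × (1 − 0.92) × 0.45 = 0.011736
  sediment-hosted zinc: 0.165 × (1 − 0.07) × 0.77 = 0.11816
Marginal likelihood of the evidence = 0.221.
P(laterite nickel | evidence) = 0.051516 / 0.221 ≈ 0.233.

0.233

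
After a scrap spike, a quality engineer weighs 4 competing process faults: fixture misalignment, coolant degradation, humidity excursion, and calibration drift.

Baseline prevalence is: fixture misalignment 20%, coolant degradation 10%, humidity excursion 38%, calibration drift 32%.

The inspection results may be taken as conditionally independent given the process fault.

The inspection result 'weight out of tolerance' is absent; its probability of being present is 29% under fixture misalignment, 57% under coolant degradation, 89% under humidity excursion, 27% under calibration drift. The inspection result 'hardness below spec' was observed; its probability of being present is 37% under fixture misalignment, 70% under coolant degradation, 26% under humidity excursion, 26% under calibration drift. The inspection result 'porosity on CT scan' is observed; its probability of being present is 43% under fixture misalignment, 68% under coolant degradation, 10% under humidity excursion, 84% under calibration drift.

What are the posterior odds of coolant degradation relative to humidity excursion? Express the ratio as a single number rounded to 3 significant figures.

The normalizing constant cancels in an odds ratio, so compute prior × likelihood for the two hypotheses only (using 1 − P(present | H) for each absent inspection result):
  coolant degradation: 0.10 × (1 − 0.57) × 0.70 × 0.68 = 0.020468
  humidity excursion: 0.38 × (1 − 0.89) × 0.26 × 0.10 = 0.0010868
Odds(coolant degradation : humidity excursion) = 0.020468 / 0.0010868 ≈ 18.8.

18.8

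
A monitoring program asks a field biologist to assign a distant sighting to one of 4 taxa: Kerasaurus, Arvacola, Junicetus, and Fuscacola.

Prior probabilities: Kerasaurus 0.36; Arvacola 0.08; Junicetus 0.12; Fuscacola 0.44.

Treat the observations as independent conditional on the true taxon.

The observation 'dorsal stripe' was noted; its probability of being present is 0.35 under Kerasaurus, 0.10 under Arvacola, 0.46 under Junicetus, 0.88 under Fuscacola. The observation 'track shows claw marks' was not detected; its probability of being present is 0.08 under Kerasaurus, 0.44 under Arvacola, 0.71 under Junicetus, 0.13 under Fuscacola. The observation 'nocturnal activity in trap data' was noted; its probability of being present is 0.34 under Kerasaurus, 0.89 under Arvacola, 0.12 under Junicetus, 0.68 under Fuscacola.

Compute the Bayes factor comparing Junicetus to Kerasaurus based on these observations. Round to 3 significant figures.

Joint likelihood of the evidence pattern under each hypothesis (using 1 − P(present | H) for each absent observation):
  Junicetus: 0.46 × (1 − 0.71) × 0.12 = 0.016008
  Kerasaurus: 0.35 × (1 − 0.08) × 0.34 = 0.10948
Bayes factor = 0.016008 / 0.10948 ≈ 0.146

0.146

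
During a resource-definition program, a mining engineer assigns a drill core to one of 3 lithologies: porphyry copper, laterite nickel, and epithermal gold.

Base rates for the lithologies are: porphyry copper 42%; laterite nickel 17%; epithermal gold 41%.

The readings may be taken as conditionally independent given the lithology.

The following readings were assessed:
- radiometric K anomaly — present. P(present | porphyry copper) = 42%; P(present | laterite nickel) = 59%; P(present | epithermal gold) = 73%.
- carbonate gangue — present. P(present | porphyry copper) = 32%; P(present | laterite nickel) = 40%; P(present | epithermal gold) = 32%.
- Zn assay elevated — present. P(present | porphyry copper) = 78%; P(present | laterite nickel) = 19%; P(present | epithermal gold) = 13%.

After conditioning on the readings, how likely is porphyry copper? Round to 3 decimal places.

0.687

For each hypothesis, the unnormalized posterior weight is prior × product of the reading likelihoods:
  porphyry copper: 0.42 × 0.42 × 0.32 × 0.78 = 0.044029
  laterite nickel: 0.17 × 0.59 × 0.40 × 0.19 = 0.0076228
  epithermal gold: 0.41 × 0.73 × 0.32 × 0.13 = 0.012451
Marginal likelihood of the evidence = 0.064103.
P(porphyry copper | evidence) = 0.044029 / 0.064103 ≈ 0.687.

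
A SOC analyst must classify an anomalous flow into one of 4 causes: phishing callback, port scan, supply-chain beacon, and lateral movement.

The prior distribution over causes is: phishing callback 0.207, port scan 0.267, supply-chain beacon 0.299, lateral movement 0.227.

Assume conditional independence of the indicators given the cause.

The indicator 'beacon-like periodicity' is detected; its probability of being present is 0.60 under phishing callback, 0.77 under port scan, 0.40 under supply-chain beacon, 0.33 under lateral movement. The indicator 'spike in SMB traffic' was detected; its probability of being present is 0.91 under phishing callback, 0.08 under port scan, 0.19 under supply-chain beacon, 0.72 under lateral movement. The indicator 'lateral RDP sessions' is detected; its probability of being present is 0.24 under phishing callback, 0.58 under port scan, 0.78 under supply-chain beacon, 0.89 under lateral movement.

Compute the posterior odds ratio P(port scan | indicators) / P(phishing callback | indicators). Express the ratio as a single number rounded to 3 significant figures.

Posterior odds equal prior odds times the likelihood ratio; only the two competing hypotheses matter.
  port scan: 0.267 × 0.77 × 0.08 × 0.58 = 0.0095394
  phishing callback: 0.207 × 0.60 × 0.91 × 0.24 = 0.027125
Posterior odds = 0.0095394 / 0.027125 ≈ 0.352.

0.352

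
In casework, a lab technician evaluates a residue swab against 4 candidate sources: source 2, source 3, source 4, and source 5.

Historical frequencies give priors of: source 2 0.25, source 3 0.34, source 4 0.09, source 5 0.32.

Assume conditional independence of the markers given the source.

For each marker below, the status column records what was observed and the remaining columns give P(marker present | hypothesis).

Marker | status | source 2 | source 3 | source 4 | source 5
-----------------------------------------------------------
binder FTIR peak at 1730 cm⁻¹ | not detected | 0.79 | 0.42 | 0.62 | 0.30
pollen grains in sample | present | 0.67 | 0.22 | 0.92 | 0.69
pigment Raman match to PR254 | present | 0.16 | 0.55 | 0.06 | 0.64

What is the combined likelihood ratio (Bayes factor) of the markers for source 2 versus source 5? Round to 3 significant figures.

Take the product of per-marker likelihoods under each hypothesis (using 1 − P(present | H) for each absent marker), then divide.
  source 2: (1 − 0.79) × 0.67 × 0.16 = 0.022512
  source 5: (1 − 0.30) × 0.69 × 0.64 = 0.30912
Bayes factor = 0.022512 / 0.30912 ≈ 0.0728

0.0728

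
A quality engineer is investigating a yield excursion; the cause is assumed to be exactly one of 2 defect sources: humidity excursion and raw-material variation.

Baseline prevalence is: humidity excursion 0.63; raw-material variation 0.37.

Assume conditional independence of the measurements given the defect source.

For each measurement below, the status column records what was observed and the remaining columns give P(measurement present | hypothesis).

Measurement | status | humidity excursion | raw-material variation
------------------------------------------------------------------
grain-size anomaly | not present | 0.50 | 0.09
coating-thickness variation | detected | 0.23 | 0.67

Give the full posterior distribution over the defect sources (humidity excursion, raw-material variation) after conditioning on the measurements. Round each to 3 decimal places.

0.243, 0.757

For each hypothesis, the unnormalized posterior weight is prior × product of the measurement likelihoods (using 1 − P(present | H) for each absent measurement):
  humidity excursion: 0.63 × (1 − 0.50) × 0.23 = 0.07245
  raw-material variation: 0.37 × (1 − 0.09) × 0.67 = 0.22559
The unnormalized weights sum to 0.29804.
P(humidity excursion | evidence) = 0.07245 / 0.29804 ≈ 0.243
P(raw-material variation | evidence) = 0.22559 / 0.29804 ≈ 0.757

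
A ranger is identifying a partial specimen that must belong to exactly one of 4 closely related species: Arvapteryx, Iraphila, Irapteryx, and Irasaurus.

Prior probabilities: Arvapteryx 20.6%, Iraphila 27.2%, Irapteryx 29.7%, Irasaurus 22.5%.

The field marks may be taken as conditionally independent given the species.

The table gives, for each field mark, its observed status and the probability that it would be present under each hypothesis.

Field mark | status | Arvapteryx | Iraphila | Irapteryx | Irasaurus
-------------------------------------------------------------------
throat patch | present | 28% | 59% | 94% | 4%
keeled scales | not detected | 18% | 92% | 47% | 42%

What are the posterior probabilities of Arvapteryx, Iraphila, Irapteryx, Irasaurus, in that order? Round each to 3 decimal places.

0.222, 0.060, 0.694, 0.024

For each hypothesis, the unnormalized posterior weight is prior × product of the field mark likelihoods (using 1 − P(present | H) for each absent field mark):
  Arvapteryx: 0.206 × 0.28 × (1 − 0.18) = 0.047298
  Iraphila: 0.272 × 0.59 × (1 − 0.92) = 0.012838
  Irapteryx: 0.297 × 0.94 × (1 − 0.47) = 0.14797
  Irasaurus: 0.225 × 0.04 × (1 − 0.42) = 0.00522
Normalizing constant Z = 0.047298 + 0.012838 + 0.14797 + 0.00522 = 0.21332.
P(Arvapteryx | evidence) = 0.047298 / 0.21332 ≈ 0.222
P(Iraphila | evidence) = 0.012838 / 0.21332 ≈ 0.060
P(Irapteryx | evidence) = 0.14797 / 0.21332 ≈ 0.694
P(Irasaurus | evidence) = 0.00522 / 0.21332 ≈ 0.024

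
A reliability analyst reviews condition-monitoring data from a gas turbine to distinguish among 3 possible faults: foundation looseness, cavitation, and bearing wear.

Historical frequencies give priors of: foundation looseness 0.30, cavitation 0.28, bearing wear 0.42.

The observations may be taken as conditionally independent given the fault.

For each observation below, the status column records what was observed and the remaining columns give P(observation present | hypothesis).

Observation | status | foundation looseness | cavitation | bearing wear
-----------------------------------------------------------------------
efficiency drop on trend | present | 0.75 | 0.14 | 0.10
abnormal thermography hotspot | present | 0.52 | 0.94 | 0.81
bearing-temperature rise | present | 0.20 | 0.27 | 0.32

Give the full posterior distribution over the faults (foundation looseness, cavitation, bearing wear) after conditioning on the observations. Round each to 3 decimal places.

Multiply each prior by the joint likelihood of the evidence pattern:
  foundation looseness: 0.30 × 0.75 × 0.52 × 0.20 = 0.0234
  cavitation: 0.28 × 0.14 × 0.94 × 0.27 = 0.009949
  bearing wear: 0.42 × 0.10 × 0.81 × 0.32 = 0.010886
Normalizing constant Z = 0.0234 + 0.009949 + 0.010886 = 0.044235.
P(foundation looseness | evidence) = 0.0234 / 0.044235 ≈ 0.529
P(cavitation | evidence) = 0.009949 / 0.044235 ≈ 0.225
P(bearing wear | evidence) = 0.010886 / 0.044235 ≈ 0.246

0.529, 0.225, 0.246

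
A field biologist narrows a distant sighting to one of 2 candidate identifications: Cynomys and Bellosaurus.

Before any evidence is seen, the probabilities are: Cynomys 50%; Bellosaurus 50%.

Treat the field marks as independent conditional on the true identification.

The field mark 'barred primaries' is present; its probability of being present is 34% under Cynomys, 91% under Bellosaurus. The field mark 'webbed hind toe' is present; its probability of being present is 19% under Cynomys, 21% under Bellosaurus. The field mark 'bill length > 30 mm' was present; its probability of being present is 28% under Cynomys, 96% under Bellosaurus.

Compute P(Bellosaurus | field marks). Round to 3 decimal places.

0.910

By Bayes' rule with conditional independence, the unnormalized weight for each hypothesis is prior × ∏ likelihoods:
  Cynomys: 0.50 × 0.34 × 0.19 × 0.28 = 0.009044
  Bellosaurus: 0.50 × 0.91 × 0.21 × 0.96 = 0.091728
The unnormalized weights sum to 0.10077.
P(Bellosaurus | evidence) = 0.091728 / 0.10077 ≈ 0.910.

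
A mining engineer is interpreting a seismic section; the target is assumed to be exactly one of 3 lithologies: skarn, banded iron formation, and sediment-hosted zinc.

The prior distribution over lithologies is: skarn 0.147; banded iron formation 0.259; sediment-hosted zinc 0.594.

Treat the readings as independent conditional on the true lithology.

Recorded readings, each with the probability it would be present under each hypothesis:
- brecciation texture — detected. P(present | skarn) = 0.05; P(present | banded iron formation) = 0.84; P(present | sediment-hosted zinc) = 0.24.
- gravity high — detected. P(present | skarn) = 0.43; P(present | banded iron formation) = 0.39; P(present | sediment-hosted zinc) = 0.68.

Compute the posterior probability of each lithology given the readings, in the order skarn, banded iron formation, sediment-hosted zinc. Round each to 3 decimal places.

0.017, 0.459, 0.524

Multiply each prior by the joint likelihood of the reading pattern:
  skarn: 0.147 × 0.05 × 0.43 = 0.0031605
  banded iron formation: 0.259 × 0.84 × 0.39 = 0.084848
  sediment-hosted zinc: 0.594 × 0.24 × 0.68 = 0.096941
Marginal likelihood of the evidence = 0.18495.
P(skarn | evidence) = 0.0031605 / 0.18495 ≈ 0.017
P(banded iron formation | evidence) = 0.084848 / 0.18495 ≈ 0.459
P(sediment-hosted zinc | evidence) = 0.096941 / 0.18495 ≈ 0.524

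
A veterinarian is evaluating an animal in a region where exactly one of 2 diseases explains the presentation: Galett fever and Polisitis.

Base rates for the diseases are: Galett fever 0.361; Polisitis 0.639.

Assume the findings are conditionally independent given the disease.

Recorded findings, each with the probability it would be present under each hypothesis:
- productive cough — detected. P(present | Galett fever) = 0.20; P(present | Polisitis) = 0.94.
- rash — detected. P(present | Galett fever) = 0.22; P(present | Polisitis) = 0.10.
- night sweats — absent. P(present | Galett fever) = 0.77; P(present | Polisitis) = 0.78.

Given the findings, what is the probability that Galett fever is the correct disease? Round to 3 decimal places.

0.217

For each hypothesis, the unnormalized posterior weight is prior × product of the finding likelihoods (using 1 − P(present | H) for each absent finding):
  Galett fever: 0.361 × 0.20 × 0.22 × (1 − 0.77) = 0.0036533
  Polisitis: 0.639 × 0.94 × 0.10 × (1 − 0.78) = 0.013215
The unnormalized weights sum to 0.016868.
P(Galett fever | evidence) = 0.0036533 / 0.016868 ≈ 0.217.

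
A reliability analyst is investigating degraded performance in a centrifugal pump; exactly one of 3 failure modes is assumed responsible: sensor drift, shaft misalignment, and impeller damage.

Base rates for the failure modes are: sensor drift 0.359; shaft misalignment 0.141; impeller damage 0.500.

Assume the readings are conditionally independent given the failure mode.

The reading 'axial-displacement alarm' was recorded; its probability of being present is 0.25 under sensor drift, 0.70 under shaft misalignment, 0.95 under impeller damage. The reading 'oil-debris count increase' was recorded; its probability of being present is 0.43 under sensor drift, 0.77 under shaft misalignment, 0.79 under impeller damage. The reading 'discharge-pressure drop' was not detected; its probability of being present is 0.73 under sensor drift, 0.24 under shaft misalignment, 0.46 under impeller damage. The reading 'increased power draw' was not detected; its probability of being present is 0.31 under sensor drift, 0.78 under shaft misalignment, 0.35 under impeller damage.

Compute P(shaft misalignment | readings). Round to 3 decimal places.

0.084

By Bayes' rule with conditional independence, the unnormalized weight for each hypothesis is prior × ∏ likelihoods (using 1 − P(present | H) for each absent reading):
  sensor drift: 0.359 × 0.25 × 0.43 × (1 − 0.73) × (1 − 0.31) = 0.0071898
  shaft misalignment: 0.141 × 0.70 × 0.77 × (1 − 0.24) × (1 − 0.78) = 0.012707
  impeller damage: 0.500 × 0.95 × 0.79 × (1 − 0.46) × (1 − 0.35) = 0.13171
The unnormalized weights sum to 0.15161.
P(shaft misalignment | evidence) = 0.012707 / 0.15161 ≈ 0.084.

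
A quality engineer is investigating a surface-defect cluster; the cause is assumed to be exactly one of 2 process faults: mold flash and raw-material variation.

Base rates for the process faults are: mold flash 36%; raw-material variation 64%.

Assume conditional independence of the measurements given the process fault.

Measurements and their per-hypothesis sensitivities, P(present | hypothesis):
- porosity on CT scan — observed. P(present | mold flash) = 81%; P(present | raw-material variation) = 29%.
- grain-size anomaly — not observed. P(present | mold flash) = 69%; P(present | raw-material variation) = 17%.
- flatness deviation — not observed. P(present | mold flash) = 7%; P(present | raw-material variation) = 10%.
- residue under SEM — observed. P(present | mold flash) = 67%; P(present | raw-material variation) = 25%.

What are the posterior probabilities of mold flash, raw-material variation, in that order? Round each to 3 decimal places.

Multiply each prior by the joint likelihood of the measurement pattern (using 1 − P(present | H) for each absent measurement):
  mold flash: 0.36 × 0.81 × (1 − 0.69) × (1 − 0.07) × 0.67 = 0.056326
  raw-material variation: 0.64 × 0.29 × (1 − 0.17) × (1 − 0.10) × 0.25 = 0.034661
The unnormalized weights sum to 0.090987.
P(mold flash | evidence) = 0.056326 / 0.090987 ≈ 0.619
P(raw-material variation | evidence) = 0.034661 / 0.090987 ≈ 0.381

0.619, 0.381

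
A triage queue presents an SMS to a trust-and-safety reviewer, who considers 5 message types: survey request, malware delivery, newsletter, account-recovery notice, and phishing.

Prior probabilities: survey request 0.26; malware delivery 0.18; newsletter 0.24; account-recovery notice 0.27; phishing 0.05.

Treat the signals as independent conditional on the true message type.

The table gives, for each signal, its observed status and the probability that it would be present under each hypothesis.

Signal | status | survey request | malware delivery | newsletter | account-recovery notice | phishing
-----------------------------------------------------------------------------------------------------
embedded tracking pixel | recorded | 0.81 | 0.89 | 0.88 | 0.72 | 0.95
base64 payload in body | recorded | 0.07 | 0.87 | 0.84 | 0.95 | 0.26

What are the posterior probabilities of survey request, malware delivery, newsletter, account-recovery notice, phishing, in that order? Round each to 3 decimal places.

0.028, 0.264, 0.336, 0.349, 0.023

Multiply each prior by the joint likelihood of the signal pattern:
  survey request: 0.26 × 0.81 × 0.07 = 0.014742
  malware delivery: 0.18 × 0.89 × 0.87 = 0.13937
  newsletter: 0.24 × 0.88 × 0.84 = 0.17741
  account-recovery notice: 0.27 × 0.72 × 0.95 = 0.18468
  phishing: 0.05 × 0.95 × 0.26 = 0.01235
The unnormalized weights sum to 0.52855.
P(survey request | evidence) = 0.014742 / 0.52855 ≈ 0.028
P(malware delivery | evidence) = 0.13937 / 0.52855 ≈ 0.264
P(newsletter | evidence) = 0.17741 / 0.52855 ≈ 0.336
P(account-recovery notice | evidence) = 0.18468 / 0.52855 ≈ 0.349
P(phishing | evidence) = 0.01235 / 0.52855 ≈ 0.023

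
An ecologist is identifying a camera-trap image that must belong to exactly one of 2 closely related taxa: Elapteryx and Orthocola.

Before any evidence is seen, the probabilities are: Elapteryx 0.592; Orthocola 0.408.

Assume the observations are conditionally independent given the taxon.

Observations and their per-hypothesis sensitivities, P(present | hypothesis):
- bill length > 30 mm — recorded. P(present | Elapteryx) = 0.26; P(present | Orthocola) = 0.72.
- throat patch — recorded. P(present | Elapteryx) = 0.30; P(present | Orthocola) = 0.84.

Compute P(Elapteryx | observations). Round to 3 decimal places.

By Bayes' rule with conditional independence, the unnormalized weight for each hypothesis is prior × ∏ likelihoods:
  Elapteryx: 0.592 × 0.26 × 0.30 = 0.046176
  Orthocola: 0.408 × 0.72 × 0.84 = 0.24676
Normalizing constant Z = 0.046176 + 0.24676 = 0.29293.
P(Elapteryx | evidence) = 0.046176 / 0.29293 ≈ 0.158.

0.158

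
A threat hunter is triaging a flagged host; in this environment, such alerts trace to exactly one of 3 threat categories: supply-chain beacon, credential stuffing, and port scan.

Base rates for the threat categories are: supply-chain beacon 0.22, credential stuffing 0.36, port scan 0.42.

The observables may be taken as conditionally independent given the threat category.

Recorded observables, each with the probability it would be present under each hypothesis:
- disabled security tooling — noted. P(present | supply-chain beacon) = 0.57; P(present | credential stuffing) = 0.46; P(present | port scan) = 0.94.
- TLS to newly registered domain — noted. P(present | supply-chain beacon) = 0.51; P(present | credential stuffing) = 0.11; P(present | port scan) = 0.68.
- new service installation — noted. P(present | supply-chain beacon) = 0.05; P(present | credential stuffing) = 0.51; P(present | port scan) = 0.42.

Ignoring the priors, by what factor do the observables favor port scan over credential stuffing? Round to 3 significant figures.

10.4

Take the product of per-observable likelihoods under each hypothesis, then divide.
  port scan: 0.94 × 0.68 × 0.42 = 0.26846
  credential stuffing: 0.46 × 0.11 × 0.51 = 0.025806
Bayes factor = 0.26846 / 0.025806 ≈ 10.4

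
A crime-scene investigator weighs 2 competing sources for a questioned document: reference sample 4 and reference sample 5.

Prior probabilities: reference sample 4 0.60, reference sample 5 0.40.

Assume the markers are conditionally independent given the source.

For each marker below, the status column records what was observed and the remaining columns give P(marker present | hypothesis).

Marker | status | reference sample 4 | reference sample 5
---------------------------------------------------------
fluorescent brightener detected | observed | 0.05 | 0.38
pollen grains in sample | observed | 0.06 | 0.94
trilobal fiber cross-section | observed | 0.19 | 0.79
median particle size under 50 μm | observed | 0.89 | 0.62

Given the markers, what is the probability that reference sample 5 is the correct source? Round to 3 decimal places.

Multiply each prior by the joint likelihood of the marker pattern:
  reference sample 4: 0.60 × 0.05 × 0.06 × 0.19 × 0.89 = 0.00030438
  reference sample 5: 0.40 × 0.38 × 0.94 × 0.79 × 0.62 = 0.069983
The unnormalized weights sum to 0.070287.
P(reference sample 5 | evidence) = 0.069983 / 0.070287 ≈ 0.996.

0.996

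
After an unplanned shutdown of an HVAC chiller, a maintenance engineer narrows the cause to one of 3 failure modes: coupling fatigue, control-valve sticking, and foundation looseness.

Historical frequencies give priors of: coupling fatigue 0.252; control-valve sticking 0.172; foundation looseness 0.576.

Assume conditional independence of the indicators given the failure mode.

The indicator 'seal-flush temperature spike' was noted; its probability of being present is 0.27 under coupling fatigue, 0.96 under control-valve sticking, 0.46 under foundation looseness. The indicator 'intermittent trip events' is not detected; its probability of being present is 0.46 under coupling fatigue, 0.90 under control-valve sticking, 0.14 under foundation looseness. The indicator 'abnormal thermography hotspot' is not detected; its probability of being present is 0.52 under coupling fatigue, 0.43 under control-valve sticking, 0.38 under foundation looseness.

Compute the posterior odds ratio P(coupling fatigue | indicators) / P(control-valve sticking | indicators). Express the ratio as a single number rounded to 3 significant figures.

1.87

Unnormalized posterior weight (prior times the indicator likelihoods) for each of the two hypotheses (using 1 − P(present | H) for each absent indicator):
  coupling fatigue: 0.252 × 0.27 × (1 − 0.46) × (1 − 0.52) = 0.017636
  control-valve sticking: 0.172 × 0.96 × (1 − 0.90) × (1 − 0.43) = 0.0094118
Posterior odds = 0.017636 / 0.0094118 ≈ 1.87.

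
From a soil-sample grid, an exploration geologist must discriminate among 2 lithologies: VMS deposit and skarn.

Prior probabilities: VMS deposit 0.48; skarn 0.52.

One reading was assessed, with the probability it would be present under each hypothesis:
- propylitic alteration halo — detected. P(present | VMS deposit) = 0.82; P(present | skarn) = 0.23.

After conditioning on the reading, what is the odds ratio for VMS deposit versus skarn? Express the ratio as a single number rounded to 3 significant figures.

Posterior odds equal prior odds times the likelihood ratio; only the two competing hypotheses matter.
  VMS deposit: 0.48 × 0.82 = 0.3936
  skarn: 0.52 × 0.23 = 0.1196
Posterior odds = 0.3936 / 0.1196 ≈ 3.29.

3.29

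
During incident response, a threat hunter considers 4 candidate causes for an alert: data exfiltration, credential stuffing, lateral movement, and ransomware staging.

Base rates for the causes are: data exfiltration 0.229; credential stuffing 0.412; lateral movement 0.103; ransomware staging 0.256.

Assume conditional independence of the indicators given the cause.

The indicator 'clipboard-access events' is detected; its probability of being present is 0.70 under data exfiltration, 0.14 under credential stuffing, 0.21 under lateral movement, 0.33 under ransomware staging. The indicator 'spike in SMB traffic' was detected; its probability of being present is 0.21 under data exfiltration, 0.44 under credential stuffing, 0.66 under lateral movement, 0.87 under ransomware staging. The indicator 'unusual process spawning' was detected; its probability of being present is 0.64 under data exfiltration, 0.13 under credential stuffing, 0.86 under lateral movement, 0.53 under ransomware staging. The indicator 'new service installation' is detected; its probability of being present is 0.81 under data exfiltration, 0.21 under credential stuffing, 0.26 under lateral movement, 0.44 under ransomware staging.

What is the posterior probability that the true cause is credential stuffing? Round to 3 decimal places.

0.018

Multiply each prior by the joint likelihood of the indicator pattern:
  data exfiltration: 0.229 × 0.70 × 0.21 × 0.64 × 0.81 = 0.017451
  credential stuffing: 0.412 × 0.14 × 0.44 × 0.13 × 0.21 = 0.00069285
  lateral movement: 0.103 × 0.21 × 0.66 × 0.86 × 0.26 = 0.0031921
  ransomware staging: 0.256 × 0.33 × 0.87 × 0.53 × 0.44 = 0.01714
The unnormalized weights sum to 0.038475.
P(credential stuffing | evidence) = 0.00069285 / 0.038475 ≈ 0.018.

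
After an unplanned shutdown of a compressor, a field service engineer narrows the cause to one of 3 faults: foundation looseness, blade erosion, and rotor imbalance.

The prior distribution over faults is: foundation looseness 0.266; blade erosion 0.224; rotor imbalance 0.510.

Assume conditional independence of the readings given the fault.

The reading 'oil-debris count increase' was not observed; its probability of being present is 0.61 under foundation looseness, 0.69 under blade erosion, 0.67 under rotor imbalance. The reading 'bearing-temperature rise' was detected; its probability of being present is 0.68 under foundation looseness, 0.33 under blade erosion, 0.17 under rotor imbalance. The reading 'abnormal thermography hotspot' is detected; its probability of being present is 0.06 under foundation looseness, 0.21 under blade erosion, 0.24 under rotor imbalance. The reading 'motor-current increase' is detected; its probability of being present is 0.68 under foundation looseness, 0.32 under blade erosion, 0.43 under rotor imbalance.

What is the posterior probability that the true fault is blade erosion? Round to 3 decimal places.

By Bayes' rule with conditional independence, the unnormalized weight for each hypothesis is prior × ∏ likelihoods (using 1 − P(present | H) for each absent reading):
  foundation looseness: 0.266 × (1 − 0.61) × 0.68 × 0.06 × 0.68 = 0.0028782
  blade erosion: 0.224 × (1 − 0.69) × 0.33 × 0.21 × 0.32 = 0.0015399
  rotor imbalance: 0.510 × (1 − 0.67) × 0.17 × 0.24 × 0.43 = 0.0029527
Normalizing constant Z = 0.0028782 + 0.0015399 + 0.0029527 = 0.0073707.
P(blade erosion | evidence) = 0.0015399 / 0.0073707 ≈ 0.209.

0.209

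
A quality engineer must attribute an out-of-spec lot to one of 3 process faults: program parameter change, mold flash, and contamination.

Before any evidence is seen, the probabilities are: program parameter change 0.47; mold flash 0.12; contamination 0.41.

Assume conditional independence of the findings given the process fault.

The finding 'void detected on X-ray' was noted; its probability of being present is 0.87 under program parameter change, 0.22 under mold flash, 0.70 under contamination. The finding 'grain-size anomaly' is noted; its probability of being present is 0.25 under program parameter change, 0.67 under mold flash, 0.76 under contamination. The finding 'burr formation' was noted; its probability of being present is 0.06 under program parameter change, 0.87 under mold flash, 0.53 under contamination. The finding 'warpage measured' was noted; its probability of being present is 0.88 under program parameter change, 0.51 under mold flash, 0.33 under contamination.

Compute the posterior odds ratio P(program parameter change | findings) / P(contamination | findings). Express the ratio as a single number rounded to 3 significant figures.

0.141

Posterior odds equal prior odds times the likelihood ratio; only the two competing hypotheses matter.
  program parameter change: 0.47 × 0.87 × 0.25 × 0.06 × 0.88 = 0.0053975
  contamination: 0.41 × 0.70 × 0.76 × 0.53 × 0.33 = 0.038149
Posterior odds = 0.0053975 / 0.038149 ≈ 0.141.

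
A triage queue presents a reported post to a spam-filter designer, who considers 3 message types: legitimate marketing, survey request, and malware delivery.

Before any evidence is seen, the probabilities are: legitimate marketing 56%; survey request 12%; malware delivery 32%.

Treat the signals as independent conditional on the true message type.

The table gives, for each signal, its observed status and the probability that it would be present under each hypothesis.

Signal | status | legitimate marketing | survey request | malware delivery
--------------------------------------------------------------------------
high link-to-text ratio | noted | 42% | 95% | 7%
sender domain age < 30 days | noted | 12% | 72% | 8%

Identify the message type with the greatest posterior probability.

For each hypothesis, the unnormalized posterior weight is prior × product of the signal likelihoods:
  legitimate marketing: 0.56 × 0.42 × 0.12 = 0.028224
  survey request: 0.12 × 0.95 × 0.72 = 0.08208
  malware delivery: 0.32 × 0.07 × 0.08 = 0.001792
Marginal likelihood of the evidence = 0.1121.
P(legitimate marketing | evidence) ≈ 0.028224 / 0.1121 ≈ 0.252
P(survey request | evidence) ≈ 0.08208 / 0.1121 ≈ 0.732
P(malware delivery | evidence) ≈ 0.001792 / 0.1121 ≈ 0.016
The largest is 0.732, so survey request is most probable.

survey request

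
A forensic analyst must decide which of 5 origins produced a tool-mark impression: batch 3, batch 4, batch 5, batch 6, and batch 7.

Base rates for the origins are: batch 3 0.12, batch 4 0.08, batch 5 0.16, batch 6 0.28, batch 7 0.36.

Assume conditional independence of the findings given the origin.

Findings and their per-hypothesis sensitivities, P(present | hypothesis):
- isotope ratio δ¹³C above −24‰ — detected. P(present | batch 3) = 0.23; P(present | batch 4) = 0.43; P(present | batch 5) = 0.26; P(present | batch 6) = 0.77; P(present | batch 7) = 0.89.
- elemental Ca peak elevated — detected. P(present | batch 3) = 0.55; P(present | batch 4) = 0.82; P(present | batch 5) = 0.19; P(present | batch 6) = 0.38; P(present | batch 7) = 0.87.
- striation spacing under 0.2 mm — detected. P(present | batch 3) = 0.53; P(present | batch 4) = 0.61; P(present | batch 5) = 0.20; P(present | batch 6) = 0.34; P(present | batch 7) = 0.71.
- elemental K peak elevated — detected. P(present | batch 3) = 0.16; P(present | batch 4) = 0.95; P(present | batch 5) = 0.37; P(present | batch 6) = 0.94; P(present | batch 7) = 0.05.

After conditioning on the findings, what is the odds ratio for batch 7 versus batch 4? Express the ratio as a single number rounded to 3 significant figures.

The normalizing constant cancels in an odds ratio, so compute prior × likelihood for the two hypotheses only:
  batch 7: 0.36 × 0.89 × 0.87 × 0.71 × 0.05 = 0.0098956
  batch 4: 0.08 × 0.43 × 0.82 × 0.61 × 0.95 = 0.016347
Odds(batch 7 : batch 4) = 0.0098956 / 0.016347 ≈ 0.605.

0.605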